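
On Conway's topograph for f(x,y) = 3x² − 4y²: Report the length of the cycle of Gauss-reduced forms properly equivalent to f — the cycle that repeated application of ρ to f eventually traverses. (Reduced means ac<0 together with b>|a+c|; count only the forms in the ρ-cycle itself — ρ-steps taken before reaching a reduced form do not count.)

D = 48, ⌊√D⌋ = 6
descent: ρ → (-4,0,3)
descent: ρ → (3,6,-1)  [lands on river]
river: ρ → (-1,6,3)
ρ-cycle length = 2 (tail of 2 descent steps not counted)

2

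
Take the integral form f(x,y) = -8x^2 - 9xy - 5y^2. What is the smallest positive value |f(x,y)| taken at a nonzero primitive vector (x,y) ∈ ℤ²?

translate: b→-7 (≡9 mod 16), so (8,9,5)→(8,-7,4)
flip: (8,-7,4)→(4,7,8)
translate: b→-1 (≡7 mod 8), so (4,7,8)→(4,-1,5)
reduced (well bottom): (4,-1,5) with a≤c, −a<b≤a
well minimum |f| = |-4| = 4 (negative-definite)

4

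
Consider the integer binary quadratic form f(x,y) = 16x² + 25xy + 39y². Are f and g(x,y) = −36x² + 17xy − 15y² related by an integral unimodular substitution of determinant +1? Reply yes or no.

D₁ = -1871, D₂ = -1871
f: translate: b→-7 (≡25 mod 32), so (16,25,39)→(16,-7,30)
f: reduced (well bottom): (16,-7,30) with a≤c, −a<b≤a
g is negative-definite; reduce −g:
−g: flip: (36,-17,15)→(15,17,36)
−g: translate: b→-13 (≡17 mod 30), so (15,17,36)→(15,-13,34)
−g: reduced (well bottom): (15,-13,34) with a≤c, −a<b≤a
flip sign back: reduced form of g is (-15,13,-34)
reduced forms (16, -7, 30) vs (-15, 13, -34) ⇒ inequivalent

no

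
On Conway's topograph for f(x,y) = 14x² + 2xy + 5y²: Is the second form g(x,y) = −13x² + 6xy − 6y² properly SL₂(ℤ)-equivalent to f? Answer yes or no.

D₁ = -276, D₂ = -276
f: flip: (14,2,5)→(5,-2,14)
f: reduced (well bottom): (5,-2,14) with a≤c, −a<b≤a
g is negative-definite; reduce −g:
−g: flip: (13,-6,6)→(6,6,13)
−g: reduced (well bottom): (6,6,13) with a≤c, −a<b≤a
flip sign back: reduced form of g is (-6,-6,-13)
reduced forms (5, -2, 14) vs (-6, -6, -13) ⇒ inequivalent

no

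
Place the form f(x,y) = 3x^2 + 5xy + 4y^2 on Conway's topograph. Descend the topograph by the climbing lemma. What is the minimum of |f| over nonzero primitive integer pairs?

translate: b→-1 (≡5 mod 6), so (3,5,4)→(3,-1,2)
flip: (3,-1,2)→(2,1,3)
reduced (well bottom): (2,1,3) with a≤c, −a<b≤a
well minimum = a = 2

2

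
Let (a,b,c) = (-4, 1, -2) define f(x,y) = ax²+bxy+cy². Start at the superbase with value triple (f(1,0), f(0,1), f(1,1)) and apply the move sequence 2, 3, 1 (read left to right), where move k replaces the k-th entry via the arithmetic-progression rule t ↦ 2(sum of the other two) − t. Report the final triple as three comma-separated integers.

start (-4,-2,-5) = (f(1,0),f(0,1),f(1,1))
replace slot 2: 2·((-4)+(-5)) − (-2) = -16 → (-4,-16,-5)
replace slot 3: 2·((-4)+(-16)) − (-5) = -35 → (-4,-16,-35)
replace slot 1: 2·((-16)+(-35)) − (-4) = -98 → (-98,-16,-35)

-98,-16,-35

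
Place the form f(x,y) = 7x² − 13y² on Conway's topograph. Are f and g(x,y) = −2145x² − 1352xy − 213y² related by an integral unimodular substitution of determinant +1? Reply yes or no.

D₁ = 364, D₂ = 364
river cycle of f (length 8): (7, 14, -6), (-6, 10, 11), (11, 12, -5), (-5, 18, 2), (2, 18, -5), (-5, 12, 11), (11, 10, -6), (-6, 14, 7)
river cycle of g (length 8): (-6, 10, 11), (11, 12, -5), (-5, 18, 2), (2, 18, -5), (-5, 12, 11), (11, 10, -6), (-6, 14, 7), (7, 14, -6)
cycles coincide ⇒ equivalent

yes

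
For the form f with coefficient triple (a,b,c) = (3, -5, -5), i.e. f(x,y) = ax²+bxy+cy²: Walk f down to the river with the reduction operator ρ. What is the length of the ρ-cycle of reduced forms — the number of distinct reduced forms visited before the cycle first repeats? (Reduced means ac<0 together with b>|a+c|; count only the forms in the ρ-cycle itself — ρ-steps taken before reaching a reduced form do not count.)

D = 85, ⌊√D⌋ = 9
descent: ρ → (-5,5,3)  [lands on river]
river: ρ → (3,7,-3)
river: ρ → (-3,5,5)
river: ρ → (5,5,-3)
river: ρ → (-3,7,3)
river: ρ → (3,5,-5)
ρ-cycle length = 6 (tail of 1 descent step not counted)

6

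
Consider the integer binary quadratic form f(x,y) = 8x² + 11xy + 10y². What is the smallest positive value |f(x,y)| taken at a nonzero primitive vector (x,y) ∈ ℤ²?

translate: b→-5 (≡11 mod 16), so (8,11,10)→(8,-5,7)
flip: (8,-5,7)→(7,5,8)
reduced (well bottom): (7,5,8) with a≤c, −a<b≤a
well minimum = a = 7

7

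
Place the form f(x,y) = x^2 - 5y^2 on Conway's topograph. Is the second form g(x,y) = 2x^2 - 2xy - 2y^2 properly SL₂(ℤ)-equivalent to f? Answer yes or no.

D₁ = 20, D₂ = 20
river cycle of f (length 2): (1, 4, -1), (-1, 4, 1)
river cycle of g (length 2): (-2, 2, 2), (2, 2, -2)
cycles differ ⇒ inequivalent

no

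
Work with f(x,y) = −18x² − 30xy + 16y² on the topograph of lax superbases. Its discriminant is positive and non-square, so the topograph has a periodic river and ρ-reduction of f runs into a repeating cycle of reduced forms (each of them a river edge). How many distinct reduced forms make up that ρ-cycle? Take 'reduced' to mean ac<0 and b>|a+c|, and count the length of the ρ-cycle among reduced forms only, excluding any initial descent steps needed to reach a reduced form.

D = 2052, ⌊√D⌋ = 45
descent: ρ → (16,30,-18)  [lands on river]
river: ρ → (-18,42,4)
river: ρ → (4,38,-38)
river: ρ → (-38,38,4)
river: ρ → (4,42,-18)
river: ρ → (-18,30,16)
river: ρ → (16,34,-14)
river: ρ → (-14,22,28)
river: ρ → (28,34,-8)
river: ρ → (-8,30,36)
river: ρ → (36,42,-2)
river: ρ → (-2,42,36)
river: ρ → (36,30,-8)
river: ρ → (-8,34,28)
river: ρ → (28,22,-14)
river: ρ → (-14,34,16)
ρ-cycle length = 16 (tail of 1 descent step not counted)

16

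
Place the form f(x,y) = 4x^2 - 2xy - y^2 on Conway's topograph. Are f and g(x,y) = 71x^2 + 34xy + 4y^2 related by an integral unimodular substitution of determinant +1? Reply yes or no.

D₁ = 20, D₂ = 20
river cycle of f (length 2): (-1, 4, 1), (1, 4, -1)
river cycle of g (length 2): (-1, 4, 1), (1, 4, -1)
cycles coincide ⇒ equivalent

yes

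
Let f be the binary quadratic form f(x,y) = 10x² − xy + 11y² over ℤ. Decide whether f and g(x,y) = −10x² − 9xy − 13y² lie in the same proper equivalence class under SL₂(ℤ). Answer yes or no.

D₁ = -439, D₂ = -439
f: reduced (well bottom): (10,-1,11) with a≤c, −a<b≤a
g is negative-definite; reduce −g:
−g: reduced (well bottom): (10,9,13) with a≤c, −a<b≤a
flip sign back: reduced form of g is (-10,-9,-13)
reduced forms (10, -1, 11) vs (-10, -9, -13) ⇒ inequivalent

no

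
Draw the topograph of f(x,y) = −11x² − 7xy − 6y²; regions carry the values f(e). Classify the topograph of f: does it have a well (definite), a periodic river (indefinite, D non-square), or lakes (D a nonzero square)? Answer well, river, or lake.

D = b²−4ac = (-7)² − 4·(-11)·(-6) = -215
D < 0 ⇒ definite ⇒ every region one sign ⇒ single well

well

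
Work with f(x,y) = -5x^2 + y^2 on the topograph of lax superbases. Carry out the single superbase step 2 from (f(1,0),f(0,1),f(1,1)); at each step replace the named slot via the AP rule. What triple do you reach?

start (-5,1,-4) = (f(1,0),f(0,1),f(1,1))
replace slot 2: 2·((-5)+(-4)) − 1 = -19 → (-5,-19,-4)

-5,-19,-4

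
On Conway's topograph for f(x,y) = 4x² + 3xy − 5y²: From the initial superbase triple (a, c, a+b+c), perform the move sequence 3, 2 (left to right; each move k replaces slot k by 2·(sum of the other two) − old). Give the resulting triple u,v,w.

start (4,-5,2) = (f(1,0),f(0,1),f(1,1))
replace slot 3: 2·(4+(-5)) − 2 = -4 → (4,-5,-4)
replace slot 2: 2·(4+(-4)) − (-5) = 5 → (4,5,-4)

4,5,-4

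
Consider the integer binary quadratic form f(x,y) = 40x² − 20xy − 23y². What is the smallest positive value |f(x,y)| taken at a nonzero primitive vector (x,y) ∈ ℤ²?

descent: ρ → (-23,20,40)  [lands on river]
river: ρ → (40,60,-3)
river: ρ → (-3,60,40)
river: ρ → (40,20,-23)
river: ρ → (-23,26,37)
river: ρ → (37,48,-12)
river: ρ → (-12,48,37)
river: ρ → (37,26,-23)
closes: descent 1, river 8
min |a| on river = 3

3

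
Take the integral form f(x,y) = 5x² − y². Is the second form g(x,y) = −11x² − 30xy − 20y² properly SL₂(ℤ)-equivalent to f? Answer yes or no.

D₁ = 20, D₂ = 20
river cycle of f (length 2): (-1, 4, 1), (1, 4, -1)
river cycle of g (length 2): (-1, 4, 1), (1, 4, -1)
cycles coincide ⇒ equivalent

yes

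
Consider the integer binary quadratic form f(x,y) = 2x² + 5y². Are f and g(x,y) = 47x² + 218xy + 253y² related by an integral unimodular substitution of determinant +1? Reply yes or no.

D₁ = -40, D₂ = -40
f: reduced (well bottom): (2,0,5) with a≤c, −a<b≤a
g: translate: b→30 (≡218 mod 94), so (47,218,253)→(47,30,5)
g: flip: (47,30,5)→(5,-30,47)
g: translate: b→0 (≡-30 mod 10), so (5,-30,47)→(5,0,2)
g: flip: (5,0,2)→(2,0,5)
g: reduced (well bottom): (2,0,5) with a≤c, −a<b≤a
reduced forms (2, 0, 5) vs (2, 0, 5) ⇒ equivalent

yes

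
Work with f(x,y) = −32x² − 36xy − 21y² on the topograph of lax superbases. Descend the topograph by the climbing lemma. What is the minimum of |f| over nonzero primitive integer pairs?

translate: b→-28 (≡36 mod 64), so (32,36,21)→(32,-28,17)
flip: (32,-28,17)→(17,28,32)
translate: b→-6 (≡28 mod 34), so (17,28,32)→(17,-6,21)
reduced (well bottom): (17,-6,21) with a≤c, −a<b≤a
well minimum |f| = |-17| = 17 (negative-definite)

17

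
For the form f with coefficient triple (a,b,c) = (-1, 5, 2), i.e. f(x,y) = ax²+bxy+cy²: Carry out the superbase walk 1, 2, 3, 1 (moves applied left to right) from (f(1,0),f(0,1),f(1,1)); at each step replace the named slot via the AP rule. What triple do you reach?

start (-1,2,6) = (f(1,0),f(0,1),f(1,1))
replace slot 1: 2·(2+6) − (-1) = 17 → (17,2,6)
replace slot 2: 2·(17+6) − 2 = 44 → (17,44,6)
replace slot 3: 2·(17+44) − 6 = 116 → (17,44,116)
replace slot 1: 2·(44+116) − 17 = 303 → (303,44,116)

303,44,116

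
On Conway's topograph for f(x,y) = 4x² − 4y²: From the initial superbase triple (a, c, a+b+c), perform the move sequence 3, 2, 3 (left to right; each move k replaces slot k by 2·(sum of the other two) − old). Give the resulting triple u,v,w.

start (4,-4,0) = (f(1,0),f(0,1),f(1,1))
replace slot 3: 2·(4+(-4)) − 0 = 0 → (4,-4,0)
replace slot 2: 2·(4+0) − (-4) = 12 → (4,12,0)
replace slot 3: 2·(4+12) − 0 = 32 → (4,12,32)

4,12,32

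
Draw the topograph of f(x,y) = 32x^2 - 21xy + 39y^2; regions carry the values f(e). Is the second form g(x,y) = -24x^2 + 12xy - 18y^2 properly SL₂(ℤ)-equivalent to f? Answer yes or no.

D₁ = -4551, D₂ = -1584
discriminants differ ⇒ not SL₂(ℤ)-equivalent

no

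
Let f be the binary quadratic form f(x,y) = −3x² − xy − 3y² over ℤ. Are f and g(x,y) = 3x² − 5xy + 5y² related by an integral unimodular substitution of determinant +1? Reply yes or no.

D₁ = -35, D₂ = -35
f is negative-definite; reduce −f:
−f: reduced (well bottom): (3,1,3) with a≤c, −a<b≤a
flip sign back: reduced form of f is (-3,-1,-3)
g: translate: b→1 (≡-5 mod 6), so (3,-5,5)→(3,1,3)
g: reduced (well bottom): (3,1,3) with a≤c, −a<b≤a
reduced forms (-3, -1, -3) vs (3, 1, 3) ⇒ inequivalent

no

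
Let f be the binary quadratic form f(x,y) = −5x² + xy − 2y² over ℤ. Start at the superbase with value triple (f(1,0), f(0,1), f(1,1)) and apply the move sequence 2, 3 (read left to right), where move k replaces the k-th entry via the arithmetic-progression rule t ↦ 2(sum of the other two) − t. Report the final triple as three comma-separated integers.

start (-5,-2,-6) = (f(1,0),f(0,1),f(1,1))
replace slot 2: 2·((-5)+(-6)) − (-2) = -20 → (-5,-20,-6)
replace slot 3: 2·((-5)+(-20)) − (-6) = -44 → (-5,-20,-44)

-5,-20,-44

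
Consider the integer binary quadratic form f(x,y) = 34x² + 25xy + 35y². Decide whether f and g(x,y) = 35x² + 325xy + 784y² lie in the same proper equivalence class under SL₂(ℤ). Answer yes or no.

D₁ = -4135, D₂ = -4135
f: reduced (well bottom): (34,25,35) with a≤c, −a<b≤a
g: translate: b→-25 (≡325 mod 70), so (35,325,784)→(35,-25,34)
g: flip: (35,-25,34)→(34,25,35)
g: reduced (well bottom): (34,25,35) with a≤c, −a<b≤a
reduced forms (34, 25, 35) vs (34, 25, 35) ⇒ equivalent

yes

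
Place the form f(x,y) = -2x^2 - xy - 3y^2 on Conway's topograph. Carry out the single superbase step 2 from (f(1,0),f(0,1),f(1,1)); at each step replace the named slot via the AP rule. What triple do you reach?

start (-2,-3,-6) = (f(1,0),f(0,1),f(1,1))
replace slot 2: 2·((-2)+(-6)) − (-3) = -13 → (-2,-13,-6)

-2,-13,-6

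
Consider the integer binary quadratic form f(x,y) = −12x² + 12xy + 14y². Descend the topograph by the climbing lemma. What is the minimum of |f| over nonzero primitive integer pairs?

river: ρ → (14,16,-10)
river: ρ → (-10,24,6)
river: ρ → (6,24,-10)
river: ρ → (-10,16,14)
river: ρ → (14,12,-12)
river: ρ → (-12,12,14)
closes: descent 0, river 6
min |a| on river = 6

6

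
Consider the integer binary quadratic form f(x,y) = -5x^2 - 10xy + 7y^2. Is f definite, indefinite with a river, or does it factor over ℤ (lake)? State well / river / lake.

D = b²−4ac = (-10)² − 4·(-5)·7 = 240
D > 0 non-square ⇒ indefinite ⇒ periodic river

river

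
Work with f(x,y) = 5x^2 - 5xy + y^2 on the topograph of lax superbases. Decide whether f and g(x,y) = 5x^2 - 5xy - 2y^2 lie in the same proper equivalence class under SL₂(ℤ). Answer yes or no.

D₁ = 5, D₂ = 65
discriminants differ ⇒ not SL₂(ℤ)-equivalent

no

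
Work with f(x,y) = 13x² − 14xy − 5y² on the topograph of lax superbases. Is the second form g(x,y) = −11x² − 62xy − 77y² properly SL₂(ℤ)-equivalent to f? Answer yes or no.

D₁ = 456, D₂ = 456
river cycle of f (length 10): (-5, 14, 13), (13, 12, -6), (-6, 12, 13), (13, 14, -5), (-5, 16, 10), (10, 4, -11), (-11, 18, 3), (3, 18, -11), (-11, 4, 10), (10, 16, -5)
river cycle of g (length 10): (-11, 4, 10), (10, 16, -5), (-5, 14, 13), (13, 12, -6), (-6, 12, 13), (13, 14, -5), (-5, 16, 10), (10, 4, -11), (-11, 18, 3), (3, 18, -11)
cycles coincide ⇒ equivalent

yes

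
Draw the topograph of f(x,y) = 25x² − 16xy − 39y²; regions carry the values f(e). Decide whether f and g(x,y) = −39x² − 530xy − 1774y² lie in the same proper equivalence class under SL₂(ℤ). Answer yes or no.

D₁ = 4156, D₂ = 4156
river cycle of f (length 56): (-39, 16, 25), (25, 34, -30), (-30, 26, 29), (29, 32, -27), (-27, 22, 34), (34, 46, -15), (-15, 44, 37), (37, 30, -22), (-22, 58, 9), (9, 50, -46), … (46 more)
river cycle of g (length 56): (-39, 16, 25), (25, 34, -30), (-30, 26, 29), (29, 32, -27), (-27, 22, 34), (34, 46, -15), (-15, 44, 37), (37, 30, -22), (-22, 58, 9), (9, 50, -46), … (46 more)
cycles coincide ⇒ equivalent

yes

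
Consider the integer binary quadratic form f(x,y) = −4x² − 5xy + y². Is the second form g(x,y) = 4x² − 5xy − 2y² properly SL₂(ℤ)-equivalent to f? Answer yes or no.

D₁ = 41, D₂ = 57
discriminants differ ⇒ not SL₂(ℤ)-equivalent

no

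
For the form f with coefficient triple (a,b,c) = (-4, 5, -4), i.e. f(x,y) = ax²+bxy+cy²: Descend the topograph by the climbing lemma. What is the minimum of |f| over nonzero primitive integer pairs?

translate: b→3 (≡-5 mod 8), so (4,-5,4)→(4,3,3)
flip: (4,3,3)→(3,-3,4)
translate: b→3 (≡-3 mod 6), so (3,-3,4)→(3,3,4)
reduced (well bottom): (3,3,4) with a≤c, −a<b≤a
well minimum |f| = |-3| = 3 (negative-definite)

3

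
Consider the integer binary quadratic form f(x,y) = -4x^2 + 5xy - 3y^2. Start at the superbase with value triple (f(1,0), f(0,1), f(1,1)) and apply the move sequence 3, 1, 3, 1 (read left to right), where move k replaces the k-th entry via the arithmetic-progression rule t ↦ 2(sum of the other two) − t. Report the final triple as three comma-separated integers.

start (-4,-3,-2) = (f(1,0),f(0,1),f(1,1))
replace slot 3: 2·((-4)+(-3)) − (-2) = -12 → (-4,-3,-12)
replace slot 1: 2·((-3)+(-12)) − (-4) = -26 → (-26,-3,-12)
replace slot 3: 2·((-26)+(-3)) − (-12) = -46 → (-26,-3,-46)
replace slot 1: 2·((-3)+(-46)) − (-26) = -72 → (-72,-3,-46)

-72,-3,-46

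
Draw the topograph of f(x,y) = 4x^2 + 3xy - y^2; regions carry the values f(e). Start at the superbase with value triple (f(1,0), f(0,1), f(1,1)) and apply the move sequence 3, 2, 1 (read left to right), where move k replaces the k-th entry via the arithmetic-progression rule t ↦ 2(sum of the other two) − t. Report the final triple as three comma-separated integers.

start (4,-1,6) = (f(1,0),f(0,1),f(1,1))
replace slot 3: 2·(4+(-1)) − 6 = 0 → (4,-1,0)
replace slot 2: 2·(4+0) − (-1) = 9 → (4,9,0)
replace slot 1: 2·(9+0) − 4 = 14 → (14,9,0)

14,9,0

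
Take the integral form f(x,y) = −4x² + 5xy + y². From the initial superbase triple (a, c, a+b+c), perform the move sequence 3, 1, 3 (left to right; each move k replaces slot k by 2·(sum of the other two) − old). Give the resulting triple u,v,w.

start (-4,1,2) = (f(1,0),f(0,1),f(1,1))
replace slot 3: 2·((-4)+1) − 2 = -8 → (-4,1,-8)
replace slot 1: 2·(1+(-8)) − (-4) = -10 → (-10,1,-8)
replace slot 3: 2·((-10)+1) − (-8) = -10 → (-10,1,-10)

-10,1,-10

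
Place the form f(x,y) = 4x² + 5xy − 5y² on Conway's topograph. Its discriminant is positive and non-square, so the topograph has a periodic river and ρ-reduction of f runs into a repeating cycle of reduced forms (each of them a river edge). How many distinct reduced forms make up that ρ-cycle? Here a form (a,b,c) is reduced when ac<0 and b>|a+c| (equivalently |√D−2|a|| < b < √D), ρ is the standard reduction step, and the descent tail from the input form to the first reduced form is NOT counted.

D = 105, ⌊√D⌋ = 10
river: ρ → (-5,5,4)
river: ρ → (4,3,-6)
river: ρ → (-6,9,1)
river: ρ → (1,9,-6)
river: ρ → (-6,3,4)
river: ρ → (4,5,-5)
ρ-cycle length = 6 (tail of 0 descent steps not counted)

6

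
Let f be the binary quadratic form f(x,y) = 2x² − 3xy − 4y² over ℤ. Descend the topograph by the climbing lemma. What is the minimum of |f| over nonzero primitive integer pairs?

descent: ρ → (-4,3,2)  [lands on river]
river: ρ → (2,5,-2)
river: ρ → (-2,3,4)
river: ρ → (4,5,-1)
river: ρ → (-1,5,4)
river: ρ → (4,3,-2)
river: ρ → (-2,5,2)
river: ρ → (2,3,-4)
river: ρ → (-4,5,1)
river: ρ → (1,5,-4)
closes: descent 1, river 10
min |a| on river = 1

1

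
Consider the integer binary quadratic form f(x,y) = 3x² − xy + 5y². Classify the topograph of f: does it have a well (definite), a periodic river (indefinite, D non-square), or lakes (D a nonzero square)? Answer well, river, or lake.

D = b²−4ac = (-1)² − 4·3·5 = -59
D < 0 ⇒ definite ⇒ every region one sign ⇒ single well

well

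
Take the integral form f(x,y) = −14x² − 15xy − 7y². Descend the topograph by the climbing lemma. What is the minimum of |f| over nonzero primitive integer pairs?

translate: b→-13 (≡15 mod 28), so (14,15,7)→(14,-13,6)
flip: (14,-13,6)→(6,13,14)
translate: b→1 (≡13 mod 12), so (6,13,14)→(6,1,7)
reduced (well bottom): (6,1,7) with a≤c, −a<b≤a
well minimum |f| = |-6| = 6 (negative-definite)

6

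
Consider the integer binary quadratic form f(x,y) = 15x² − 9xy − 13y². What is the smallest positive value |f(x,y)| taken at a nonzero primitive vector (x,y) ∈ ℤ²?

descent: ρ → (-13,9,15)  [lands on river]
river: ρ → (15,21,-7)
river: ρ → (-7,21,15)
river: ρ → (15,9,-13)
river: ρ → (-13,17,11)
river: ρ → (11,27,-3)
river: ρ → (-3,27,11)
river: ρ → (11,17,-13)
closes: descent 1, river 8
min |a| on river = 3

3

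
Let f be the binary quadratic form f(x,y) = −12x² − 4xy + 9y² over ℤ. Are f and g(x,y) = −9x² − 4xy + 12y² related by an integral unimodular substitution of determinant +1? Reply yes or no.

D₁ = 448, D₂ = 448
river cycle of f (length 6): (9, 4, -12), (-12, 20, 1), (1, 20, -12), (-12, 4, 9), (9, 14, -7), (-7, 14, 9)
river cycle of g (length 6): (12, 4, -9), (-9, 14, 7), (7, 14, -9), (-9, 4, 12), (12, 20, -1), (-1, 20, 12)
cycles differ ⇒ inequivalent

no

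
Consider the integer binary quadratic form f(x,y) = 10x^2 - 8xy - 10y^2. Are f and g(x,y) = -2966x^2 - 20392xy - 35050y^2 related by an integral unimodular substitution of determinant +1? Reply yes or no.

D₁ = 464, D₂ = 464
river cycle of f (length 10): (-10, 8, 10), (10, 12, -8), (-8, 20, 2), (2, 20, -8), (-8, 12, 10), (10, 8, -10), (-10, 12, 8), (8, 20, -2), (-2, 20, 8), (8, 12, -10)
river cycle of g (length 10): (-8, 20, 2), (2, 20, -8), (-8, 12, 10), (10, 8, -10), (-10, 12, 8), (8, 20, -2), (-2, 20, 8), (8, 12, -10), (-10, 8, 10), (10, 12, -8)
cycles coincide ⇒ equivalent

yes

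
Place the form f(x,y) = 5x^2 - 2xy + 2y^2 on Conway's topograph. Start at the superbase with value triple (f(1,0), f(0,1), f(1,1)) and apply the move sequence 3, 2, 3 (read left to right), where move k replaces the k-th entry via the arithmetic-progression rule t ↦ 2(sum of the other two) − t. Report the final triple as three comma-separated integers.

start (5,2,5) = (f(1,0),f(0,1),f(1,1))
replace slot 3: 2·(5+2) − 5 = 9 → (5,2,9)
replace slot 2: 2·(5+9) − 2 = 26 → (5,26,9)
replace slot 3: 2·(5+26) − 9 = 53 → (5,26,53)

5,26,53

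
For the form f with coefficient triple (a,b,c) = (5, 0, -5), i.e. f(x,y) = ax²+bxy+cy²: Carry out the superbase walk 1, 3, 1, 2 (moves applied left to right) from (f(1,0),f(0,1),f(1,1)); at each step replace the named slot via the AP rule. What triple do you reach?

start (5,-5,0) = (f(1,0),f(0,1),f(1,1))
replace slot 1: 2·((-5)+0) − 5 = -15 → (-15,-5,0)
replace slot 3: 2·((-15)+(-5)) − 0 = -40 → (-15,-5,-40)
replace slot 1: 2·((-5)+(-40)) − (-15) = -75 → (-75,-5,-40)
replace slot 2: 2·((-75)+(-40)) − (-5) = -225 → (-75,-225,-40)

-75,-225,-40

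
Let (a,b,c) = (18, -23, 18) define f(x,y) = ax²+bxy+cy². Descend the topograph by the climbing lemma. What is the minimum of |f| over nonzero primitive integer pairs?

translate: b→13 (≡-23 mod 36), so (18,-23,18)→(18,13,13)
flip: (18,13,13)→(13,-13,18)
translate: b→13 (≡-13 mod 26), so (13,-13,18)→(13,13,18)
reduced (well bottom): (13,13,18) with a≤c, −a<b≤a
well minimum = a = 13

13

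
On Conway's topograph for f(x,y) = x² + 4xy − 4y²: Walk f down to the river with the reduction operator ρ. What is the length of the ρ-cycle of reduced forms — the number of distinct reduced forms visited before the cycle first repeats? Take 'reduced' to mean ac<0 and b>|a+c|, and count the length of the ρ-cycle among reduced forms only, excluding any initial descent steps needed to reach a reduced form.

D = 32, ⌊√D⌋ = 5
river: ρ → (-4,4,1)
river: ρ → (1,4,-4)
ρ-cycle length = 2 (tail of 0 descent steps not counted)

2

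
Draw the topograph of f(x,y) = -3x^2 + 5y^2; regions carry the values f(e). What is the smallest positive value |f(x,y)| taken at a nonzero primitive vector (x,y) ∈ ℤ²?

descent: ρ → (5,0,-3)
descent: ρ → (-3,6,2)  [lands on river]
river: ρ → (2,6,-3)
closes: descent 2, river 2
min |a| on river = 2

2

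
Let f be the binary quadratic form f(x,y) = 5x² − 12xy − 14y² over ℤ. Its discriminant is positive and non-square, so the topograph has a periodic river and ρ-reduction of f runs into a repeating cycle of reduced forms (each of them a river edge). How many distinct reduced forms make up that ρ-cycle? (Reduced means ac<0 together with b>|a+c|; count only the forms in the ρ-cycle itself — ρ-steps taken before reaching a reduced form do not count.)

D = 424, ⌊√D⌋ = 20
descent: ρ → (-14,12,5)  [lands on river]
river: ρ → (5,18,-5)
river: ρ → (-5,12,14)
river: ρ → (14,16,-3)
river: ρ → (-3,20,2)
river: ρ → (2,20,-3)
river: ρ → (-3,16,14)
river: ρ → (14,12,-5)
river: ρ → (-5,18,5)
river: ρ → (5,12,-14)
river: ρ → (-14,16,3)
river: ρ → (3,20,-2)
river: ρ → (-2,20,3)
river: ρ → (3,16,-14)
ρ-cycle length = 14 (tail of 1 descent step not counted)

14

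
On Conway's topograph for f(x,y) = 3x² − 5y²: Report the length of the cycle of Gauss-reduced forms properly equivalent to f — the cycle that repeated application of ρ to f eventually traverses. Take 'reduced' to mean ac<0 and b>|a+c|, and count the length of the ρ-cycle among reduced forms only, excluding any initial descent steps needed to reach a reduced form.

D = 60, ⌊√D⌋ = 7
descent: ρ → (-5,0,3)
descent: ρ → (3,6,-2)  [lands on river]
river: ρ → (-2,6,3)
ρ-cycle length = 2 (tail of 2 descent steps not counted)

2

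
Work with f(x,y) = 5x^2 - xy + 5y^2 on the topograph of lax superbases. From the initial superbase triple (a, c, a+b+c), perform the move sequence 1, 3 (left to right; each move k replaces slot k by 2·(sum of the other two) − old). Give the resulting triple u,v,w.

start (5,5,9) = (f(1,0),f(0,1),f(1,1))
replace slot 1: 2·(5+9) − 5 = 23 → (23,5,9)
replace slot 3: 2·(23+5) − 9 = 47 → (23,5,47)

23,5,47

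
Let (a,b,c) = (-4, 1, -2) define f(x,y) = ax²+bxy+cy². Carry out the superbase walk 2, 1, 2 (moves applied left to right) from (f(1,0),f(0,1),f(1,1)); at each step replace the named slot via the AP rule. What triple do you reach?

start (-4,-2,-5) = (f(1,0),f(0,1),f(1,1))
replace slot 2: 2·((-4)+(-5)) − (-2) = -16 → (-4,-16,-5)
replace slot 1: 2·((-16)+(-5)) − (-4) = -38 → (-38,-16,-5)
replace slot 2: 2·((-38)+(-5)) − (-16) = -70 → (-38,-70,-5)

-38,-70,-5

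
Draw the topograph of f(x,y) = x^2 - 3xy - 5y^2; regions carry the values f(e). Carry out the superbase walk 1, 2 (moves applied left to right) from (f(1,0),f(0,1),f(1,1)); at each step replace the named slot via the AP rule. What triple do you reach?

start (1,-5,-7) = (f(1,0),f(0,1),f(1,1))
replace slot 1: 2·((-5)+(-7)) − 1 = -25 → (-25,-5,-7)
replace slot 2: 2·((-25)+(-7)) − (-5) = -59 → (-25,-59,-7)

-25,-59,-7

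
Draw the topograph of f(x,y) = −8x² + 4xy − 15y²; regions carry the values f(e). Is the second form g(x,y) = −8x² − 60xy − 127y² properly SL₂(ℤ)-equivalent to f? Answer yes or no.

D₁ = -464, D₂ = -464
f is negative-definite; reduce −f:
−f: reduced (well bottom): (8,-4,15) with a≤c, −a<b≤a
flip sign back: reduced form of f is (-8,4,-15)
g is negative-definite; reduce −g:
−g: translate: b→-4 (≡60 mod 16), so (8,60,127)→(8,-4,15)
−g: reduced (well bottom): (8,-4,15) with a≤c, −a<b≤a
flip sign back: reduced form of g is (-8,4,-15)
reduced forms (-8, 4, -15) vs (-8, 4, -15) ⇒ equivalent

yes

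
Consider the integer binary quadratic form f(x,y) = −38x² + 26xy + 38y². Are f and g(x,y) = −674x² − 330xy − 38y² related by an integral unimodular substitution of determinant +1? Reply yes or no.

D₁ = 6452, D₂ = 6452
river cycle of f (length 18): (38, 50, -26), (-26, 54, 34), (34, 14, -46), (-46, 78, 2), (2, 78, -46), (-46, 14, 34), (34, 54, -26), (-26, 50, 38), (38, 26, -38), (-38, 50, 26), … (8 more)
river cycle of g (length 18): (-38, 26, 38), (38, 50, -26), (-26, 54, 34), (34, 14, -46), (-46, 78, 2), (2, 78, -46), (-46, 14, 34), (34, 54, -26), (-26, 50, 38), (38, 26, -38), … (8 more)
cycles coincide ⇒ equivalent

yes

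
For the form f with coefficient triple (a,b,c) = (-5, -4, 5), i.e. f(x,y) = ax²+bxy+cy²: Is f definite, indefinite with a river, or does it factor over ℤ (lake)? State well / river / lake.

D = b²−4ac = (-4)² − 4·(-5)·5 = 116
D > 0 non-square ⇒ indefinite ⇒ periodic river

river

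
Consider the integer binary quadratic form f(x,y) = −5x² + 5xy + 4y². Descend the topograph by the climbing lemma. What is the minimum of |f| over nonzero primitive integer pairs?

river: ρ → (4,3,-6)
river: ρ → (-6,9,1)
river: ρ → (1,9,-6)
river: ρ → (-6,3,4)
river: ρ → (4,5,-5)
river: ρ → (-5,5,4)
closes: descent 0, river 6
min |a| on river = 1

1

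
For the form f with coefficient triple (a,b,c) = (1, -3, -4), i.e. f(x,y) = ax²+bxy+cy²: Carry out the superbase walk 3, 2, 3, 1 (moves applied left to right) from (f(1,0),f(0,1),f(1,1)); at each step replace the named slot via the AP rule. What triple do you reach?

start (1,-4,-6) = (f(1,0),f(0,1),f(1,1))
replace slot 3: 2·(1+(-4)) − (-6) = 0 → (1,-4,0)
replace slot 2: 2·(1+0) − (-4) = 6 → (1,6,0)
replace slot 3: 2·(1+6) − 0 = 14 → (1,6,14)
replace slot 1: 2·(6+14) − 1 = 39 → (39,6,14)

39,6,14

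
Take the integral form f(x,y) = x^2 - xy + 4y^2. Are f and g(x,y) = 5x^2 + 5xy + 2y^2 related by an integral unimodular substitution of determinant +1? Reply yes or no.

D₁ = -15, D₂ = -15
f: translate: b→1 (≡-1 mod 2), so (1,-1,4)→(1,1,4)
f: reduced (well bottom): (1,1,4) with a≤c, −a<b≤a
g: flip: (5,5,2)→(2,-5,5)
g: translate: b→-1 (≡-5 mod 4), so (2,-5,5)→(2,-1,2)
g: flip: (2,-1,2)→(2,1,2)
g: reduced (well bottom): (2,1,2) with a≤c, −a<b≤a
reduced forms (1, 1, 4) vs (2, 1, 2) ⇒ inequivalent

no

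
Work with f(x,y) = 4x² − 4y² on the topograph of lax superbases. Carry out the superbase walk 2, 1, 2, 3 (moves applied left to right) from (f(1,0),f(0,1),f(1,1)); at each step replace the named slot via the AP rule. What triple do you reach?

start (4,-4,0) = (f(1,0),f(0,1),f(1,1))
replace slot 2: 2·(4+0) − (-4) = 12 → (4,12,0)
replace slot 1: 2·(12+0) − 4 = 20 → (20,12,0)
replace slot 2: 2·(20+0) − 12 = 28 → (20,28,0)
replace slot 3: 2·(20+28) − 0 = 96 → (20,28,96)

20,28,96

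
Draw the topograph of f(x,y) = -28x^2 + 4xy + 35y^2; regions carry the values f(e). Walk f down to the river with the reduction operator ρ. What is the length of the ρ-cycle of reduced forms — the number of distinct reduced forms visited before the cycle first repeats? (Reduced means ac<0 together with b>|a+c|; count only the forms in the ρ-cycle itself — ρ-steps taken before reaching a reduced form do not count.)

D = 3936, ⌊√D⌋ = 62
descent: ρ → (35,-4,-28)
descent: ρ → (-28,60,3)  [lands on river]
river: ρ → (3,60,-28)
river: ρ → (-28,52,11)
river: ρ → (11,58,-13)
river: ρ → (-13,46,35)
river: ρ → (35,24,-24)
river: ρ → (-24,24,35)
river: ρ → (35,46,-13)
river: ρ → (-13,58,11)
river: ρ → (11,52,-28)
ρ-cycle length = 10 (tail of 2 descent steps not counted)

10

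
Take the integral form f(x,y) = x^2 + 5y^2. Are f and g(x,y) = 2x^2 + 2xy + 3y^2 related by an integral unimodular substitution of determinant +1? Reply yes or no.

D₁ = -20, D₂ = -20
f: reduced (well bottom): (1,0,5) with a≤c, −a<b≤a
g: reduced (well bottom): (2,2,3) with a≤c, −a<b≤a
reduced forms (1, 0, 5) vs (2, 2, 3) ⇒ inequivalent

no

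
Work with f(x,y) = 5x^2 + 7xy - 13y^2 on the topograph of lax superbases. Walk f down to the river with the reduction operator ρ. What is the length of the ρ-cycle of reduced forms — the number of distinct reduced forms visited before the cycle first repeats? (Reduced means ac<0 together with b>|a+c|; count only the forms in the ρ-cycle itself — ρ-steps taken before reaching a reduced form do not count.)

D = 309, ⌊√D⌋ = 17
descent: ρ → (-13,-7,5)
descent: ρ → (5,17,-1)  [lands on river]
river: ρ → (-1,17,5)
river: ρ → (5,13,-7)
river: ρ → (-7,15,3)
river: ρ → (3,15,-7)
river: ρ → (-7,13,5)
ρ-cycle length = 6 (tail of 2 descent steps not counted)

6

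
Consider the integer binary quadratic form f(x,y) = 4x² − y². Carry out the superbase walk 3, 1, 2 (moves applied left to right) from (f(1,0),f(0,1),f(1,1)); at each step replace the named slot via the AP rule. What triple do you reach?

start (4,-1,3) = (f(1,0),f(0,1),f(1,1))
replace slot 3: 2·(4+(-1)) − 3 = 3 → (4,-1,3)
replace slot 1: 2·((-1)+3) − 4 = 0 → (0,-1,3)
replace slot 2: 2·(0+3) − (-1) = 7 → (0,7,3)

0,7,3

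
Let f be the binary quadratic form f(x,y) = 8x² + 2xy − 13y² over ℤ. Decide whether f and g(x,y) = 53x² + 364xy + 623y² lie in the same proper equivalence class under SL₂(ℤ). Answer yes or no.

D₁ = 420, D₂ = 420
river cycle of f (length 4): (8, 18, -3), (-3, 18, 8), (8, 14, -7), (-7, 14, 8)
river cycle of g (length 4): (8, 18, -3), (-3, 18, 8), (8, 14, -7), (-7, 14, 8)
cycles coincide ⇒ equivalent

yes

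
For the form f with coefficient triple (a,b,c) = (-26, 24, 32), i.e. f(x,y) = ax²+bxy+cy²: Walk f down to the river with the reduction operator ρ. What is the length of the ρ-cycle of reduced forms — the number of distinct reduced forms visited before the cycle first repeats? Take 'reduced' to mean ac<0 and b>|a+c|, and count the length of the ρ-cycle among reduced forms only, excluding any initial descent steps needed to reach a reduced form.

D = 3904, ⌊√D⌋ = 62
river: ρ → (32,40,-18)
river: ρ → (-18,32,40)
river: ρ → (40,48,-10)
river: ρ → (-10,52,30)
river: ρ → (30,8,-32)
river: ρ → (-32,56,6)
river: ρ → (6,52,-50)
river: ρ → (-50,48,8)
river: ρ → (8,48,-50)
river: ρ → (-50,52,6)
river: ρ → (6,56,-32)
river: ρ → (-32,8,30)
river: ρ → (30,52,-10)
river: ρ → (-10,48,40)
river: ρ → (40,32,-18)
river: ρ → (-18,40,32)
river: ρ → (32,24,-26)
river: ρ → (-26,28,30)
river: ρ → (30,32,-24)
river: ρ → (-24,16,38)
river: ρ → (38,60,-2)
river: ρ → (-2,60,38)
river: ρ → (38,16,-24)
river: ρ → (-24,32,30)
river: ρ → (30,28,-26)
river: ρ → (-26,24,32)
ρ-cycle length = 26 (tail of 0 descent steps not counted)

26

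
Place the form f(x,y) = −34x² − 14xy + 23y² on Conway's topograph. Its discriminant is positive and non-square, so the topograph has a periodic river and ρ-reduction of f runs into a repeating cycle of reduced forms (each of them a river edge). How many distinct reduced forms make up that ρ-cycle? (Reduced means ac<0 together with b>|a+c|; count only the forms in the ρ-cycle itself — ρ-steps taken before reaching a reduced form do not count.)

D = 3324, ⌊√D⌋ = 57
descent: ρ → (23,14,-34)  [lands on river]
river: ρ → (-34,54,3)
river: ρ → (3,54,-34)
river: ρ → (-34,14,23)
river: ρ → (23,32,-25)
river: ρ → (-25,18,30)
river: ρ → (30,42,-13)
river: ρ → (-13,36,39)
river: ρ → (39,42,-10)
river: ρ → (-10,38,47)
river: ρ → (47,56,-1)
river: ρ → (-1,56,47)
river: ρ → (47,38,-10)
river: ρ → (-10,42,39)
river: ρ → (39,36,-13)
river: ρ → (-13,42,30)
river: ρ → (30,18,-25)
river: ρ → (-25,32,23)
ρ-cycle length = 18 (tail of 1 descent step not counted)

18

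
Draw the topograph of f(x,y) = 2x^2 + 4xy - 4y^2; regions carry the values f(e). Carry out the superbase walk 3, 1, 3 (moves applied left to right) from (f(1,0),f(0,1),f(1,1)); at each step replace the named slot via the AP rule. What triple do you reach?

start (2,-4,2) = (f(1,0),f(0,1),f(1,1))
replace slot 3: 2·(2+(-4)) − 2 = -6 → (2,-4,-6)
replace slot 1: 2·((-4)+(-6)) − 2 = -22 → (-22,-4,-6)
replace slot 3: 2·((-22)+(-4)) − (-6) = -46 → (-22,-4,-46)

-22,-4,-46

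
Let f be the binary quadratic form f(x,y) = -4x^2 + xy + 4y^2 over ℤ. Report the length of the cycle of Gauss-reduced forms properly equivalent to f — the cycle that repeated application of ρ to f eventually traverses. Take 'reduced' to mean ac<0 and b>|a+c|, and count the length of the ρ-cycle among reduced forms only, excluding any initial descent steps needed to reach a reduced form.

D = 65, ⌊√D⌋ = 8
river: ρ → (4,7,-1)
river: ρ → (-1,7,4)
river: ρ → (4,1,-4)
river: ρ → (-4,7,1)
river: ρ → (1,7,-4)
river: ρ → (-4,1,4)
ρ-cycle length = 6 (tail of 0 descent steps not counted)

6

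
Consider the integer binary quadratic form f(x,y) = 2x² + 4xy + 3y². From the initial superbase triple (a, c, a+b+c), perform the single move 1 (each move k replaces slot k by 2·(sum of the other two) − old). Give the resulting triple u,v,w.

start (2,3,9) = (f(1,0),f(0,1),f(1,1))
replace slot 1: 2·(3+9) − 2 = 22 → (22,3,9)

22,3,9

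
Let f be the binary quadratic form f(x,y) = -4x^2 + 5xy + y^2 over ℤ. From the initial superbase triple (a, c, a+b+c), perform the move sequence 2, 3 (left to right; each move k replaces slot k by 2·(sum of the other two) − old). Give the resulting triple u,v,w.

start (-4,1,2) = (f(1,0),f(0,1),f(1,1))
replace slot 2: 2·((-4)+2) − 1 = -5 → (-4,-5,2)
replace slot 3: 2·((-4)+(-5)) − 2 = -20 → (-4,-5,-20)

-4,-5,-20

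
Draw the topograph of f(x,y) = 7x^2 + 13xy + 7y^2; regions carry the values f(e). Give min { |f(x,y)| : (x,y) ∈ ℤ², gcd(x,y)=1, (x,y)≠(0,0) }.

translate: b→-1 (≡13 mod 14), so (7,13,7)→(7,-1,1)
flip: (7,-1,1)→(1,1,7)
reduced (well bottom): (1,1,7) with a≤c, −a<b≤a
well minimum = a = 1

1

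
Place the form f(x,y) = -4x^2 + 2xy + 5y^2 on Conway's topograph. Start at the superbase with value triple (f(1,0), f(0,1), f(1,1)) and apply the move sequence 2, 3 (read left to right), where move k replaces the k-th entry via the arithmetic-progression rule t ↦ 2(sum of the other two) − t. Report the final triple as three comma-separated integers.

start (-4,5,3) = (f(1,0),f(0,1),f(1,1))
replace slot 2: 2·((-4)+3) − 5 = -7 → (-4,-7,3)
replace slot 3: 2·((-4)+(-7)) − 3 = -25 → (-4,-7,-25)

-4,-7,-25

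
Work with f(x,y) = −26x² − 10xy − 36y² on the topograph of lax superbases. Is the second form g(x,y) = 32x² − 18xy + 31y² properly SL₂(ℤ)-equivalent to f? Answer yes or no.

D₁ = -3644, D₂ = -3644
f is negative-definite; reduce −f:
−f: reduced (well bottom): (26,10,36) with a≤c, −a<b≤a
flip sign back: reduced form of f is (-26,-10,-36)
g: flip: (32,-18,31)→(31,18,32)
g: reduced (well bottom): (31,18,32) with a≤c, −a<b≤a
reduced forms (-26, -10, -36) vs (31, 18, 32) ⇒ inequivalent

no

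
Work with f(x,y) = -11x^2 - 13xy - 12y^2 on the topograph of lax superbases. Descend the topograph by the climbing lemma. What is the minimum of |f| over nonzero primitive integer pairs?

translate: b→-9 (≡13 mod 22), so (11,13,12)→(11,-9,10)
flip: (11,-9,10)→(10,9,11)
reduced (well bottom): (10,9,11) with a≤c, −a<b≤a
well minimum |f| = |-10| = 10 (negative-definite)

10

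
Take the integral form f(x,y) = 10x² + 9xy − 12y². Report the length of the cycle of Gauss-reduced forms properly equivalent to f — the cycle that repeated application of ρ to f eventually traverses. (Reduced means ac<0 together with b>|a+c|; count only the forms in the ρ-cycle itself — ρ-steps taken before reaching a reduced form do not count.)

D = 561, ⌊√D⌋ = 23
river: ρ → (-12,15,7)
river: ρ → (7,13,-14)
river: ρ → (-14,15,6)
river: ρ → (6,21,-5)
river: ρ → (-5,19,10)
river: ρ → (10,21,-3)
river: ρ → (-3,21,10)
river: ρ → (10,19,-5)
river: ρ → (-5,21,6)
river: ρ → (6,15,-14)
river: ρ → (-14,13,7)
river: ρ → (7,15,-12)
river: ρ → (-12,9,10)
river: ρ → (10,11,-11)
river: ρ → (-11,11,10)
river: ρ → (10,9,-12)
ρ-cycle length = 16 (tail of 0 descent steps not counted)

16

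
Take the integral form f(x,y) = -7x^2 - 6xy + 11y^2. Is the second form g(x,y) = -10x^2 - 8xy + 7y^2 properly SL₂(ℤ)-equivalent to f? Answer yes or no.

D₁ = 344, D₂ = 344
river cycle of f (length 10): (11, 6, -7), (-7, 8, 10), (10, 12, -5), (-5, 18, 1), (1, 18, -5), (-5, 12, 10), (10, 8, -7), (-7, 6, 11), (11, 16, -2), (-2, 16, 11)
river cycle of g (length 10): (7, 8, -10), (-10, 12, 5), (5, 18, -1), (-1, 18, 5), (5, 12, -10), (-10, 8, 7), (7, 6, -11), (-11, 16, 2), (2, 16, -11), (-11, 6, 7)
cycles differ ⇒ inequivalent

no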